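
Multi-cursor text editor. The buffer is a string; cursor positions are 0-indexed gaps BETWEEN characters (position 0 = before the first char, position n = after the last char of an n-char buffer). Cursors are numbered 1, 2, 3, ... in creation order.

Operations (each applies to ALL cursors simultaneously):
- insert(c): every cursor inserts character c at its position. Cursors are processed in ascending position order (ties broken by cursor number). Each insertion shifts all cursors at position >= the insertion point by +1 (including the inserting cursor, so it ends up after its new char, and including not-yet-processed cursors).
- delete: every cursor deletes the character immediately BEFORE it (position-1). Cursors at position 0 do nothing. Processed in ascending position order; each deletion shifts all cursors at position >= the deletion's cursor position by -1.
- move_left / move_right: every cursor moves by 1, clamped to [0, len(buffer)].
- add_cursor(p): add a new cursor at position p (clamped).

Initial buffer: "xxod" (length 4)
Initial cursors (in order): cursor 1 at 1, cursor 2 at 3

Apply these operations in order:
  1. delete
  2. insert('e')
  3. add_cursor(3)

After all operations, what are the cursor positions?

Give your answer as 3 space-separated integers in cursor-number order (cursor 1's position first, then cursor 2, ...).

After op 1 (delete): buffer="xd" (len 2), cursors c1@0 c2@1, authorship ..
After op 2 (insert('e')): buffer="exed" (len 4), cursors c1@1 c2@3, authorship 1.2.
After op 3 (add_cursor(3)): buffer="exed" (len 4), cursors c1@1 c2@3 c3@3, authorship 1.2.

Answer: 1 3 3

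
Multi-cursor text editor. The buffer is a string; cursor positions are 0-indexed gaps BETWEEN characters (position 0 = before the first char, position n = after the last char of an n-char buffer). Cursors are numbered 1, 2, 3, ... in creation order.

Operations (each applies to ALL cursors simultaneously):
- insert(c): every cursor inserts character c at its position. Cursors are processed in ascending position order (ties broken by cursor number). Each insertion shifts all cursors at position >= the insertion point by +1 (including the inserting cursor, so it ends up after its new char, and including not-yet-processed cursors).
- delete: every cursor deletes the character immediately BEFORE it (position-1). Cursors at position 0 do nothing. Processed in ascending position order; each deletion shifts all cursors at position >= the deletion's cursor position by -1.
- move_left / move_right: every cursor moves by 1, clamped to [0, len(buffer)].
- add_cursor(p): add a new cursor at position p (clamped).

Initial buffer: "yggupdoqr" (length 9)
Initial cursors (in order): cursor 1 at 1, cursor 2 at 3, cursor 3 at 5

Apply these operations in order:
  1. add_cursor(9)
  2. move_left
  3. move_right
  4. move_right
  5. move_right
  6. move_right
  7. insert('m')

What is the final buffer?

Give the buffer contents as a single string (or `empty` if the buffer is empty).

After op 1 (add_cursor(9)): buffer="yggupdoqr" (len 9), cursors c1@1 c2@3 c3@5 c4@9, authorship .........
After op 2 (move_left): buffer="yggupdoqr" (len 9), cursors c1@0 c2@2 c3@4 c4@8, authorship .........
After op 3 (move_right): buffer="yggupdoqr" (len 9), cursors c1@1 c2@3 c3@5 c4@9, authorship .........
After op 4 (move_right): buffer="yggupdoqr" (len 9), cursors c1@2 c2@4 c3@6 c4@9, authorship .........
After op 5 (move_right): buffer="yggupdoqr" (len 9), cursors c1@3 c2@5 c3@7 c4@9, authorship .........
After op 6 (move_right): buffer="yggupdoqr" (len 9), cursors c1@4 c2@6 c3@8 c4@9, authorship .........
After op 7 (insert('m')): buffer="yggumpdmoqmrm" (len 13), cursors c1@5 c2@8 c3@11 c4@13, authorship ....1..2..3.4

Answer: yggumpdmoqmrm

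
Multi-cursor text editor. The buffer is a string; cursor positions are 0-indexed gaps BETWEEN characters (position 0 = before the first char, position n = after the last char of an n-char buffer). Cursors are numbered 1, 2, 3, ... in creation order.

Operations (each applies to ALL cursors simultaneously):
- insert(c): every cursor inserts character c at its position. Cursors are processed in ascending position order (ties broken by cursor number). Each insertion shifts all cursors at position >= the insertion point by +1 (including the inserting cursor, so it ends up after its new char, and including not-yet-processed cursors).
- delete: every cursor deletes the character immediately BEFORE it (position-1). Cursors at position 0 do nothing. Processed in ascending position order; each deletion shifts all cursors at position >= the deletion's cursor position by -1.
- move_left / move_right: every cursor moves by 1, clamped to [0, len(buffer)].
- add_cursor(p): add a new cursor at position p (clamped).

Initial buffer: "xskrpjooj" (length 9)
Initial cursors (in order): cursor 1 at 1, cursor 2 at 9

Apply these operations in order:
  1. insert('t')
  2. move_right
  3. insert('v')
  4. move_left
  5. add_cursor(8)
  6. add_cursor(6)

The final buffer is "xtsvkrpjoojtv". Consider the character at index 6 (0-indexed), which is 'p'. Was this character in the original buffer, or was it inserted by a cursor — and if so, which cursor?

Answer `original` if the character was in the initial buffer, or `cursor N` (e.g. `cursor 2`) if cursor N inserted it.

After op 1 (insert('t')): buffer="xtskrpjoojt" (len 11), cursors c1@2 c2@11, authorship .1........2
After op 2 (move_right): buffer="xtskrpjoojt" (len 11), cursors c1@3 c2@11, authorship .1........2
After op 3 (insert('v')): buffer="xtsvkrpjoojtv" (len 13), cursors c1@4 c2@13, authorship .1.1.......22
After op 4 (move_left): buffer="xtsvkrpjoojtv" (len 13), cursors c1@3 c2@12, authorship .1.1.......22
After op 5 (add_cursor(8)): buffer="xtsvkrpjoojtv" (len 13), cursors c1@3 c3@8 c2@12, authorship .1.1.......22
After op 6 (add_cursor(6)): buffer="xtsvkrpjoojtv" (len 13), cursors c1@3 c4@6 c3@8 c2@12, authorship .1.1.......22
Authorship (.=original, N=cursor N): . 1 . 1 . . . . . . . 2 2
Index 6: author = original

Answer: original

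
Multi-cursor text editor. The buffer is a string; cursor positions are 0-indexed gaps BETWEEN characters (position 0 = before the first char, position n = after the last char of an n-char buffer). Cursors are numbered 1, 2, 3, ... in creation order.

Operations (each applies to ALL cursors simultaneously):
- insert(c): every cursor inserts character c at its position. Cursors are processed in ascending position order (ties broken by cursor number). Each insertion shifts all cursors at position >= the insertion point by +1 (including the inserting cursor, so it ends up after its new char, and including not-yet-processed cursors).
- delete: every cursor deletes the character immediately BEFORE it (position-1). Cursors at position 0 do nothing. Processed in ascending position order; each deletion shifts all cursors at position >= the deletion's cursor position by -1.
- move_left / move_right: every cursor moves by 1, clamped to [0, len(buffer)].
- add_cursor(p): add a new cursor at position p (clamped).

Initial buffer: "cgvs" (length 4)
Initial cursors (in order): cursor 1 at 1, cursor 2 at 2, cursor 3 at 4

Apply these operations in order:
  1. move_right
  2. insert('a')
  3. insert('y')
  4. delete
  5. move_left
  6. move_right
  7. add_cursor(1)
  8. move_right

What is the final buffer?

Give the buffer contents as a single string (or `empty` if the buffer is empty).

Answer: cgavasa

Derivation:
After op 1 (move_right): buffer="cgvs" (len 4), cursors c1@2 c2@3 c3@4, authorship ....
After op 2 (insert('a')): buffer="cgavasa" (len 7), cursors c1@3 c2@5 c3@7, authorship ..1.2.3
After op 3 (insert('y')): buffer="cgayvaysay" (len 10), cursors c1@4 c2@7 c3@10, authorship ..11.22.33
After op 4 (delete): buffer="cgavasa" (len 7), cursors c1@3 c2@5 c3@7, authorship ..1.2.3
After op 5 (move_left): buffer="cgavasa" (len 7), cursors c1@2 c2@4 c3@6, authorship ..1.2.3
After op 6 (move_right): buffer="cgavasa" (len 7), cursors c1@3 c2@5 c3@7, authorship ..1.2.3
After op 7 (add_cursor(1)): buffer="cgavasa" (len 7), cursors c4@1 c1@3 c2@5 c3@7, authorship ..1.2.3
After op 8 (move_right): buffer="cgavasa" (len 7), cursors c4@2 c1@4 c2@6 c3@7, authorship ..1.2.3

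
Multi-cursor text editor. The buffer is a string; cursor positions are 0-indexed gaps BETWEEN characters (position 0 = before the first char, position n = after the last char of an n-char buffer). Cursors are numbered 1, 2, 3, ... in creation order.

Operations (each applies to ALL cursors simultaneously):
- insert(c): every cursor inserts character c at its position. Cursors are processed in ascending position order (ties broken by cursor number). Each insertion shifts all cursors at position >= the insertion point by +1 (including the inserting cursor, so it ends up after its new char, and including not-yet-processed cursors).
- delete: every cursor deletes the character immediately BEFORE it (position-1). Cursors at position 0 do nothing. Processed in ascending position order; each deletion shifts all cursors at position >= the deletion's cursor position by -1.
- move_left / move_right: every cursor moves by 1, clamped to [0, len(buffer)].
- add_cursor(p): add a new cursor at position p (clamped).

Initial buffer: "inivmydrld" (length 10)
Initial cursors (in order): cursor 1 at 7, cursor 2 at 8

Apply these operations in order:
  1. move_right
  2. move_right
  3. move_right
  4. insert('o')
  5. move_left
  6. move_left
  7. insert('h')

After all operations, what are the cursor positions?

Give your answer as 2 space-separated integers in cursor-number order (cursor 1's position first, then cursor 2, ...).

Answer: 12 12

Derivation:
After op 1 (move_right): buffer="inivmydrld" (len 10), cursors c1@8 c2@9, authorship ..........
After op 2 (move_right): buffer="inivmydrld" (len 10), cursors c1@9 c2@10, authorship ..........
After op 3 (move_right): buffer="inivmydrld" (len 10), cursors c1@10 c2@10, authorship ..........
After op 4 (insert('o')): buffer="inivmydrldoo" (len 12), cursors c1@12 c2@12, authorship ..........12
After op 5 (move_left): buffer="inivmydrldoo" (len 12), cursors c1@11 c2@11, authorship ..........12
After op 6 (move_left): buffer="inivmydrldoo" (len 12), cursors c1@10 c2@10, authorship ..........12
After op 7 (insert('h')): buffer="inivmydrldhhoo" (len 14), cursors c1@12 c2@12, authorship ..........1212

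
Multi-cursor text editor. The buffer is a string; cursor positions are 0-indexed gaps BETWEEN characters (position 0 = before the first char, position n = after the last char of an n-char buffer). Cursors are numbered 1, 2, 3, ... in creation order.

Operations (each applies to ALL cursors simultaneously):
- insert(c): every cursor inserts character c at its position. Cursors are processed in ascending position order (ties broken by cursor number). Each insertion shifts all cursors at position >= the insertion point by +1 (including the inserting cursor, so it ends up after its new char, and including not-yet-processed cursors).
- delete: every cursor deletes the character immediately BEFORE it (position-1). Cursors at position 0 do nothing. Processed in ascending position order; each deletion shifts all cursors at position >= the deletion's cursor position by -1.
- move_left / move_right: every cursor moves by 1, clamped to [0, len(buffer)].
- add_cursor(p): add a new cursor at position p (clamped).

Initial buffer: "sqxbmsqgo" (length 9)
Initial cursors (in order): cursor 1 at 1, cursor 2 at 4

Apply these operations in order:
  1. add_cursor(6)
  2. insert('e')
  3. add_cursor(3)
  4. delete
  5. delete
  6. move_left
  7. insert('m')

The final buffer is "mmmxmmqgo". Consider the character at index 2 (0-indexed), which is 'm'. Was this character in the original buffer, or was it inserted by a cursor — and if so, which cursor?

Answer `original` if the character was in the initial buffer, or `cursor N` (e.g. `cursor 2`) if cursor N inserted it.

Answer: cursor 4

Derivation:
After op 1 (add_cursor(6)): buffer="sqxbmsqgo" (len 9), cursors c1@1 c2@4 c3@6, authorship .........
After op 2 (insert('e')): buffer="seqxbemseqgo" (len 12), cursors c1@2 c2@6 c3@9, authorship .1...2..3...
After op 3 (add_cursor(3)): buffer="seqxbemseqgo" (len 12), cursors c1@2 c4@3 c2@6 c3@9, authorship .1...2..3...
After op 4 (delete): buffer="sxbmsqgo" (len 8), cursors c1@1 c4@1 c2@3 c3@5, authorship ........
After op 5 (delete): buffer="xmqgo" (len 5), cursors c1@0 c4@0 c2@1 c3@2, authorship .....
After op 6 (move_left): buffer="xmqgo" (len 5), cursors c1@0 c2@0 c4@0 c3@1, authorship .....
After op 7 (insert('m')): buffer="mmmxmmqgo" (len 9), cursors c1@3 c2@3 c4@3 c3@5, authorship 124.3....
Authorship (.=original, N=cursor N): 1 2 4 . 3 . . . .
Index 2: author = 4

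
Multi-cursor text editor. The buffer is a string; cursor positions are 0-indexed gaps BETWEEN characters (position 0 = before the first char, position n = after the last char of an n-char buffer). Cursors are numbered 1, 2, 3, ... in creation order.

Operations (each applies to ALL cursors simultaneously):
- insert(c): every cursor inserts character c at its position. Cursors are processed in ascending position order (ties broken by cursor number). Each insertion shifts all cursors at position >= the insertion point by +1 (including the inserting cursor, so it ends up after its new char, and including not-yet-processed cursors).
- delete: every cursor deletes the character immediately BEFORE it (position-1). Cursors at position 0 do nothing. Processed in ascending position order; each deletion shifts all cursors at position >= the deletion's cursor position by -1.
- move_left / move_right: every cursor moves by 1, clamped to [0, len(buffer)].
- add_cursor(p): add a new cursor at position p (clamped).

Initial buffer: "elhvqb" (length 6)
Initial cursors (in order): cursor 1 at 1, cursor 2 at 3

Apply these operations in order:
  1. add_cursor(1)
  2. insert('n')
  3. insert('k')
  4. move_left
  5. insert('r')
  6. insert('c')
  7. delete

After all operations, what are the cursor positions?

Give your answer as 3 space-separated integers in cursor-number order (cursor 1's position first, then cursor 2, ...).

After op 1 (add_cursor(1)): buffer="elhvqb" (len 6), cursors c1@1 c3@1 c2@3, authorship ......
After op 2 (insert('n')): buffer="ennlhnvqb" (len 9), cursors c1@3 c3@3 c2@6, authorship .13..2...
After op 3 (insert('k')): buffer="ennkklhnkvqb" (len 12), cursors c1@5 c3@5 c2@9, authorship .1313..22...
After op 4 (move_left): buffer="ennkklhnkvqb" (len 12), cursors c1@4 c3@4 c2@8, authorship .1313..22...
After op 5 (insert('r')): buffer="ennkrrklhnrkvqb" (len 15), cursors c1@6 c3@6 c2@11, authorship .131133..222...
After op 6 (insert('c')): buffer="ennkrrccklhnrckvqb" (len 18), cursors c1@8 c3@8 c2@14, authorship .13113133..2222...
After op 7 (delete): buffer="ennkrrklhnrkvqb" (len 15), cursors c1@6 c3@6 c2@11, authorship .131133..222...

Answer: 6 11 6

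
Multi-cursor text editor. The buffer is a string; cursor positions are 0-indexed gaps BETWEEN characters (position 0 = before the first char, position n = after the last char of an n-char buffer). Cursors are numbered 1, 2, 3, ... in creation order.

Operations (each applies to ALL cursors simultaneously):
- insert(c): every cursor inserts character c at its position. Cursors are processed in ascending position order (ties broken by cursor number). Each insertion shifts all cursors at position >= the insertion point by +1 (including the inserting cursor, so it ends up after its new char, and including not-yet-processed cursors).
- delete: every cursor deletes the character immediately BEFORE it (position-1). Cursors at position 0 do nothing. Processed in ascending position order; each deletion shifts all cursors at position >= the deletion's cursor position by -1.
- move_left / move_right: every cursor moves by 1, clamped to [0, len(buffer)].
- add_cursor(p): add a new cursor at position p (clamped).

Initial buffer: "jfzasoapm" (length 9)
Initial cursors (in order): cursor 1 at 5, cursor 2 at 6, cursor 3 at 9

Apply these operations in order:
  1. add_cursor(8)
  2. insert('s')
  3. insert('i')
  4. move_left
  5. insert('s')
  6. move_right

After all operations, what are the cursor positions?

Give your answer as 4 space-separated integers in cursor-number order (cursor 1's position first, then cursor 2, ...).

Answer: 8 12 21 17

Derivation:
After op 1 (add_cursor(8)): buffer="jfzasoapm" (len 9), cursors c1@5 c2@6 c4@8 c3@9, authorship .........
After op 2 (insert('s')): buffer="jfzassosapsms" (len 13), cursors c1@6 c2@8 c4@11 c3@13, authorship .....1.2..4.3
After op 3 (insert('i')): buffer="jfzassiosiapsimsi" (len 17), cursors c1@7 c2@10 c4@14 c3@17, authorship .....11.22..44.33
After op 4 (move_left): buffer="jfzassiosiapsimsi" (len 17), cursors c1@6 c2@9 c4@13 c3@16, authorship .....11.22..44.33
After op 5 (insert('s')): buffer="jfzasssiossiapssimssi" (len 21), cursors c1@7 c2@11 c4@16 c3@20, authorship .....111.222..444.333
After op 6 (move_right): buffer="jfzasssiossiapssimssi" (len 21), cursors c1@8 c2@12 c4@17 c3@21, authorship .....111.222..444.333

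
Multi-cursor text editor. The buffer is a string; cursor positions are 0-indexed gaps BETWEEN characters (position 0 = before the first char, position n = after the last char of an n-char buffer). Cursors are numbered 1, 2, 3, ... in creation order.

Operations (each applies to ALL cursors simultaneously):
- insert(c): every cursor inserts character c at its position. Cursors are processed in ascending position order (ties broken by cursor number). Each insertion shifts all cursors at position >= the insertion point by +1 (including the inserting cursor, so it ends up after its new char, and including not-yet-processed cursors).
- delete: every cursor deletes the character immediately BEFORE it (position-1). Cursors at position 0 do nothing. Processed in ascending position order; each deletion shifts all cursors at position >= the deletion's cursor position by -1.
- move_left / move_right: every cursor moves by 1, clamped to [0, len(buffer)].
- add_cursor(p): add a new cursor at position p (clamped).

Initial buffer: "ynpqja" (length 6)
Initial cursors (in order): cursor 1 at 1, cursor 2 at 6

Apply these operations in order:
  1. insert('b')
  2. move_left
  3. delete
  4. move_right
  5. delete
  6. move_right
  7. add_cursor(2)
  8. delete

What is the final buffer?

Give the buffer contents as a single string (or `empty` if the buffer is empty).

After op 1 (insert('b')): buffer="ybnpqjab" (len 8), cursors c1@2 c2@8, authorship .1.....2
After op 2 (move_left): buffer="ybnpqjab" (len 8), cursors c1@1 c2@7, authorship .1.....2
After op 3 (delete): buffer="bnpqjb" (len 6), cursors c1@0 c2@5, authorship 1....2
After op 4 (move_right): buffer="bnpqjb" (len 6), cursors c1@1 c2@6, authorship 1....2
After op 5 (delete): buffer="npqj" (len 4), cursors c1@0 c2@4, authorship ....
After op 6 (move_right): buffer="npqj" (len 4), cursors c1@1 c2@4, authorship ....
After op 7 (add_cursor(2)): buffer="npqj" (len 4), cursors c1@1 c3@2 c2@4, authorship ....
After op 8 (delete): buffer="q" (len 1), cursors c1@0 c3@0 c2@1, authorship .

Answer: q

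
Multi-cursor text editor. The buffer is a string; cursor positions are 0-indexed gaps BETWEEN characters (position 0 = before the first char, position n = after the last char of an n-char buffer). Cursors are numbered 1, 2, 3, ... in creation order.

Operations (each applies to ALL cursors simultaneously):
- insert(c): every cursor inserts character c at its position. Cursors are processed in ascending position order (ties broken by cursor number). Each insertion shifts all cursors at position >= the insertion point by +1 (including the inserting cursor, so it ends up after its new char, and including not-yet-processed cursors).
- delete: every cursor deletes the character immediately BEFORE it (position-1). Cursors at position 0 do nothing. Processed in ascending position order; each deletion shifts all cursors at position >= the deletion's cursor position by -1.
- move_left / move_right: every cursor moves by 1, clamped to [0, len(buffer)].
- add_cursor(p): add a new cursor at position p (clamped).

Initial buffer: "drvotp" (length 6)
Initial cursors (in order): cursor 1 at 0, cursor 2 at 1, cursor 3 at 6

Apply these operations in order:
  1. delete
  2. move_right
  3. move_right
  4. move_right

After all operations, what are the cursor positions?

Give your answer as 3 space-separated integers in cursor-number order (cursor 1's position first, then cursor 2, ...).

After op 1 (delete): buffer="rvot" (len 4), cursors c1@0 c2@0 c3@4, authorship ....
After op 2 (move_right): buffer="rvot" (len 4), cursors c1@1 c2@1 c3@4, authorship ....
After op 3 (move_right): buffer="rvot" (len 4), cursors c1@2 c2@2 c3@4, authorship ....
After op 4 (move_right): buffer="rvot" (len 4), cursors c1@3 c2@3 c3@4, authorship ....

Answer: 3 3 4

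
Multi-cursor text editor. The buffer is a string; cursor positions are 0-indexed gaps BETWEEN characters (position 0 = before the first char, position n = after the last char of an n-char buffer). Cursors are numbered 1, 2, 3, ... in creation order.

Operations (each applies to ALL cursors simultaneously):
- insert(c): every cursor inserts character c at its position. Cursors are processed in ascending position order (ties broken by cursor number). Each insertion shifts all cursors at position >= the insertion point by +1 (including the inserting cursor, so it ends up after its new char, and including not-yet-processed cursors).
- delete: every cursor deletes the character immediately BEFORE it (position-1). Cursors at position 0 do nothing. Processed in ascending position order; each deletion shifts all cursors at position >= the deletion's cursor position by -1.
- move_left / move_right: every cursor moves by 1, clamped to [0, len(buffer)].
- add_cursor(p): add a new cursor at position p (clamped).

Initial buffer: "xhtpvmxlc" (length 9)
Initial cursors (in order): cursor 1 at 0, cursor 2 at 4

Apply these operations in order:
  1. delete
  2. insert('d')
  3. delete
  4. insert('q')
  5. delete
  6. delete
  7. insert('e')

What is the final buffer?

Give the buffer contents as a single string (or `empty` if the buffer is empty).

Answer: exhevmxlc

Derivation:
After op 1 (delete): buffer="xhtvmxlc" (len 8), cursors c1@0 c2@3, authorship ........
After op 2 (insert('d')): buffer="dxhtdvmxlc" (len 10), cursors c1@1 c2@5, authorship 1...2.....
After op 3 (delete): buffer="xhtvmxlc" (len 8), cursors c1@0 c2@3, authorship ........
After op 4 (insert('q')): buffer="qxhtqvmxlc" (len 10), cursors c1@1 c2@5, authorship 1...2.....
After op 5 (delete): buffer="xhtvmxlc" (len 8), cursors c1@0 c2@3, authorship ........
After op 6 (delete): buffer="xhvmxlc" (len 7), cursors c1@0 c2@2, authorship .......
After op 7 (insert('e')): buffer="exhevmxlc" (len 9), cursors c1@1 c2@4, authorship 1..2.....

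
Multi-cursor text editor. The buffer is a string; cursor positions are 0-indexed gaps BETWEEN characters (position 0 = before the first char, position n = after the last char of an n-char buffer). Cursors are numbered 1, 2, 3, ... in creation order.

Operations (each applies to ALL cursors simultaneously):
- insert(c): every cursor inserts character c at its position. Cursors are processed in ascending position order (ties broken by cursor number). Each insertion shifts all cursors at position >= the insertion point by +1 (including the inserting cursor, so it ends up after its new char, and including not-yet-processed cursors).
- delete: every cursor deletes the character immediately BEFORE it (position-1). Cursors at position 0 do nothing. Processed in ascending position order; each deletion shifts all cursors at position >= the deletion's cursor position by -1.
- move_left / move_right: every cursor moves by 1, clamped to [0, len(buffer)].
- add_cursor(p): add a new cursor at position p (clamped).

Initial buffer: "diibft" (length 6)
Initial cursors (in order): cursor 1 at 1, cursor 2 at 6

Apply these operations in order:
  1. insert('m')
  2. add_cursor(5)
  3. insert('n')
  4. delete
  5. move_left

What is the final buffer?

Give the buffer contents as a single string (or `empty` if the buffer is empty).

Answer: dmiibftm

Derivation:
After op 1 (insert('m')): buffer="dmiibftm" (len 8), cursors c1@2 c2@8, authorship .1.....2
After op 2 (add_cursor(5)): buffer="dmiibftm" (len 8), cursors c1@2 c3@5 c2@8, authorship .1.....2
After op 3 (insert('n')): buffer="dmniibnftmn" (len 11), cursors c1@3 c3@7 c2@11, authorship .11...3..22
After op 4 (delete): buffer="dmiibftm" (len 8), cursors c1@2 c3@5 c2@8, authorship .1.....2
After op 5 (move_left): buffer="dmiibftm" (len 8), cursors c1@1 c3@4 c2@7, authorship .1.....2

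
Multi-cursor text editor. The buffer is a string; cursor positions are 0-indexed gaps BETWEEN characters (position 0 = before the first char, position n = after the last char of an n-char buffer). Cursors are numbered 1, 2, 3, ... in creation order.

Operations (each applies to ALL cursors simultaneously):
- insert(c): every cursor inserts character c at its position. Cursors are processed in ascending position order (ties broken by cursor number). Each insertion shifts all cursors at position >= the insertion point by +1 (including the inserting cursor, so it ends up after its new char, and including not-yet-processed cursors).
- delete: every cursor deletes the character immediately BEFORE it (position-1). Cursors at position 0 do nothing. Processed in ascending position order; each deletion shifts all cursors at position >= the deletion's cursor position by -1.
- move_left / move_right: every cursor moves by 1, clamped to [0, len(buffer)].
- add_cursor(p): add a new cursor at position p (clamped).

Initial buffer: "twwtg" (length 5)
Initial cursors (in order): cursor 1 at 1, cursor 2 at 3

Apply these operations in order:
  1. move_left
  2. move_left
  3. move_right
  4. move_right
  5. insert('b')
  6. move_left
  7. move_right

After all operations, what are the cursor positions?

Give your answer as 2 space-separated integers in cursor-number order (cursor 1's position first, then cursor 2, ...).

Answer: 3 5

Derivation:
After op 1 (move_left): buffer="twwtg" (len 5), cursors c1@0 c2@2, authorship .....
After op 2 (move_left): buffer="twwtg" (len 5), cursors c1@0 c2@1, authorship .....
After op 3 (move_right): buffer="twwtg" (len 5), cursors c1@1 c2@2, authorship .....
After op 4 (move_right): buffer="twwtg" (len 5), cursors c1@2 c2@3, authorship .....
After op 5 (insert('b')): buffer="twbwbtg" (len 7), cursors c1@3 c2@5, authorship ..1.2..
After op 6 (move_left): buffer="twbwbtg" (len 7), cursors c1@2 c2@4, authorship ..1.2..
After op 7 (move_right): buffer="twbwbtg" (len 7), cursors c1@3 c2@5, authorship ..1.2..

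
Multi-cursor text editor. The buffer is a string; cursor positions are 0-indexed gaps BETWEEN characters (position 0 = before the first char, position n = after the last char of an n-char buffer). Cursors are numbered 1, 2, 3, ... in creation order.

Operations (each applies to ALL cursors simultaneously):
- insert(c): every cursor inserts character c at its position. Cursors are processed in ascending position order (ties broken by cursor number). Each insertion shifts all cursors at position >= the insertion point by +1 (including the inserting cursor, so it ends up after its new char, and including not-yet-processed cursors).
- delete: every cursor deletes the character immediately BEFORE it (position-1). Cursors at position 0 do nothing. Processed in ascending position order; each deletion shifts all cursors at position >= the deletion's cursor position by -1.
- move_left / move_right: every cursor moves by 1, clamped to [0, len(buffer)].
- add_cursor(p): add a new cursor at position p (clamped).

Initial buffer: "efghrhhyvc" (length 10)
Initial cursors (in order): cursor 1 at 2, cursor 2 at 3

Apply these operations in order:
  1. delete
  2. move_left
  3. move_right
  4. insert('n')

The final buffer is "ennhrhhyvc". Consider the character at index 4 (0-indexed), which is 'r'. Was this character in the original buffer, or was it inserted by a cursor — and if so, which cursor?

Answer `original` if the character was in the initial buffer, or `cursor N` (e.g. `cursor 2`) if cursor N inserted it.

After op 1 (delete): buffer="ehrhhyvc" (len 8), cursors c1@1 c2@1, authorship ........
After op 2 (move_left): buffer="ehrhhyvc" (len 8), cursors c1@0 c2@0, authorship ........
After op 3 (move_right): buffer="ehrhhyvc" (len 8), cursors c1@1 c2@1, authorship ........
After op 4 (insert('n')): buffer="ennhrhhyvc" (len 10), cursors c1@3 c2@3, authorship .12.......
Authorship (.=original, N=cursor N): . 1 2 . . . . . . .
Index 4: author = original

Answer: original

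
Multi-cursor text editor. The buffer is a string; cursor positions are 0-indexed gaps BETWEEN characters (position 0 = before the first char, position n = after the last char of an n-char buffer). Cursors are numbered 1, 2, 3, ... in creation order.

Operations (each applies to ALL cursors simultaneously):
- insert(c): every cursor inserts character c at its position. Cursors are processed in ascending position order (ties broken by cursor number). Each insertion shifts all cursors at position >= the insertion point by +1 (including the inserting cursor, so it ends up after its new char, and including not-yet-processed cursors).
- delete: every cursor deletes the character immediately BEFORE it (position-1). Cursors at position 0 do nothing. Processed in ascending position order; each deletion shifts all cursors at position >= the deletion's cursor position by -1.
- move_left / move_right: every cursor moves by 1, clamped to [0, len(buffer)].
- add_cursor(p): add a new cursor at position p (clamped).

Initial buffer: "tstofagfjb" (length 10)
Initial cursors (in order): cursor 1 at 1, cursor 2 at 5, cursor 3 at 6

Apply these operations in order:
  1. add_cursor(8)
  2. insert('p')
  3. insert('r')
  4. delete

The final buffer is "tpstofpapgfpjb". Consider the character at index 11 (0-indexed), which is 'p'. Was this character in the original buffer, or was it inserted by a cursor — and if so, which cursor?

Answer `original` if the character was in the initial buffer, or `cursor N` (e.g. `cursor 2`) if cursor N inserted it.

Answer: cursor 4

Derivation:
After op 1 (add_cursor(8)): buffer="tstofagfjb" (len 10), cursors c1@1 c2@5 c3@6 c4@8, authorship ..........
After op 2 (insert('p')): buffer="tpstofpapgfpjb" (len 14), cursors c1@2 c2@7 c3@9 c4@12, authorship .1....2.3..4..
After op 3 (insert('r')): buffer="tprstofpraprgfprjb" (len 18), cursors c1@3 c2@9 c3@12 c4@16, authorship .11....22.33..44..
After op 4 (delete): buffer="tpstofpapgfpjb" (len 14), cursors c1@2 c2@7 c3@9 c4@12, authorship .1....2.3..4..
Authorship (.=original, N=cursor N): . 1 . . . . 2 . 3 . . 4 . .
Index 11: author = 4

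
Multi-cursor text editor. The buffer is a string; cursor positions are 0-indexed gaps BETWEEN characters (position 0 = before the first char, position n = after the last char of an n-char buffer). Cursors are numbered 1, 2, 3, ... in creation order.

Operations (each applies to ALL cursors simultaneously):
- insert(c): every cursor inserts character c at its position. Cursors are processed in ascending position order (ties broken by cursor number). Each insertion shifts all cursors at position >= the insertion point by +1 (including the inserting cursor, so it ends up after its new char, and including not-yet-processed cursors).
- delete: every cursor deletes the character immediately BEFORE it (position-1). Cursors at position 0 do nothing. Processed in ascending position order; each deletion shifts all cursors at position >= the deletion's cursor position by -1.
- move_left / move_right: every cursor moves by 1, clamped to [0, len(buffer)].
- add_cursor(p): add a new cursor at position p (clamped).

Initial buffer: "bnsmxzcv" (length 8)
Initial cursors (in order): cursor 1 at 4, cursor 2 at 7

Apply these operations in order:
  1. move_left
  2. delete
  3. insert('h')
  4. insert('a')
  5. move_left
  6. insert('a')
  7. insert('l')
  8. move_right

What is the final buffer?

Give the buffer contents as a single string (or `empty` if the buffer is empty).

Answer: bnhalamxhalacv

Derivation:
After op 1 (move_left): buffer="bnsmxzcv" (len 8), cursors c1@3 c2@6, authorship ........
After op 2 (delete): buffer="bnmxcv" (len 6), cursors c1@2 c2@4, authorship ......
After op 3 (insert('h')): buffer="bnhmxhcv" (len 8), cursors c1@3 c2@6, authorship ..1..2..
After op 4 (insert('a')): buffer="bnhamxhacv" (len 10), cursors c1@4 c2@8, authorship ..11..22..
After op 5 (move_left): buffer="bnhamxhacv" (len 10), cursors c1@3 c2@7, authorship ..11..22..
After op 6 (insert('a')): buffer="bnhaamxhaacv" (len 12), cursors c1@4 c2@9, authorship ..111..222..
After op 7 (insert('l')): buffer="bnhalamxhalacv" (len 14), cursors c1@5 c2@11, authorship ..1111..2222..
After op 8 (move_right): buffer="bnhalamxhalacv" (len 14), cursors c1@6 c2@12, authorship ..1111..2222..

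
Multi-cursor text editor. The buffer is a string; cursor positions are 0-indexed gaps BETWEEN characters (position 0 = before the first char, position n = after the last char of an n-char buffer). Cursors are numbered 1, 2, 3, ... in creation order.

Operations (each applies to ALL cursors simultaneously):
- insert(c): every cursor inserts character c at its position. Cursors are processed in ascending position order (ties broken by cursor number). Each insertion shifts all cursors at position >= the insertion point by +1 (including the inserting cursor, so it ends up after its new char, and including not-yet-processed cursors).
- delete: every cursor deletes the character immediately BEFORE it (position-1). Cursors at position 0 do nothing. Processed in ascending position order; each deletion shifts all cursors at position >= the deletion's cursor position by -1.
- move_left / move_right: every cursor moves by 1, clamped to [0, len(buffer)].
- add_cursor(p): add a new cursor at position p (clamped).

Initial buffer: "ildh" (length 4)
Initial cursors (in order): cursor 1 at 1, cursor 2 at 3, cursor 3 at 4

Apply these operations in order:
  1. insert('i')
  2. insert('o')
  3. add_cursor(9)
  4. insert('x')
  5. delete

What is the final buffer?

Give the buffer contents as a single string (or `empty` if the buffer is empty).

Answer: iioldiohio

Derivation:
After op 1 (insert('i')): buffer="iildihi" (len 7), cursors c1@2 c2@5 c3@7, authorship .1..2.3
After op 2 (insert('o')): buffer="iioldiohio" (len 10), cursors c1@3 c2@7 c3@10, authorship .11..22.33
After op 3 (add_cursor(9)): buffer="iioldiohio" (len 10), cursors c1@3 c2@7 c4@9 c3@10, authorship .11..22.33
After op 4 (insert('x')): buffer="iioxldioxhixox" (len 14), cursors c1@4 c2@9 c4@12 c3@14, authorship .111..222.3433
After op 5 (delete): buffer="iioldiohio" (len 10), cursors c1@3 c2@7 c4@9 c3@10, authorship .11..22.33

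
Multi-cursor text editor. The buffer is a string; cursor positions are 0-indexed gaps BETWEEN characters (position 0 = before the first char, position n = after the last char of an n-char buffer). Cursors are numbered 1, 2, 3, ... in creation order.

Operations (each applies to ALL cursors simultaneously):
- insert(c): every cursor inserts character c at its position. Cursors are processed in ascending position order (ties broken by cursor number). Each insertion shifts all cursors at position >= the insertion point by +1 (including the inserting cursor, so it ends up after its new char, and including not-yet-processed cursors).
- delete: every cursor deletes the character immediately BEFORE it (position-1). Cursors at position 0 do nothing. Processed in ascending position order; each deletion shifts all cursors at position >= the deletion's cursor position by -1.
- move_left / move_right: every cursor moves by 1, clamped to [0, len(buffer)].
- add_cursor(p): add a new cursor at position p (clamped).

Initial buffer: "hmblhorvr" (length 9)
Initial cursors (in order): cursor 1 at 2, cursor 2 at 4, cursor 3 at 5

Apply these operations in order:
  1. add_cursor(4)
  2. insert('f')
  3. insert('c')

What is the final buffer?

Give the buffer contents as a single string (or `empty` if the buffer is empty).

Answer: hmfcblffcchfcorvr

Derivation:
After op 1 (add_cursor(4)): buffer="hmblhorvr" (len 9), cursors c1@2 c2@4 c4@4 c3@5, authorship .........
After op 2 (insert('f')): buffer="hmfblffhforvr" (len 13), cursors c1@3 c2@7 c4@7 c3@9, authorship ..1..24.3....
After op 3 (insert('c')): buffer="hmfcblffcchfcorvr" (len 17), cursors c1@4 c2@10 c4@10 c3@13, authorship ..11..2424.33....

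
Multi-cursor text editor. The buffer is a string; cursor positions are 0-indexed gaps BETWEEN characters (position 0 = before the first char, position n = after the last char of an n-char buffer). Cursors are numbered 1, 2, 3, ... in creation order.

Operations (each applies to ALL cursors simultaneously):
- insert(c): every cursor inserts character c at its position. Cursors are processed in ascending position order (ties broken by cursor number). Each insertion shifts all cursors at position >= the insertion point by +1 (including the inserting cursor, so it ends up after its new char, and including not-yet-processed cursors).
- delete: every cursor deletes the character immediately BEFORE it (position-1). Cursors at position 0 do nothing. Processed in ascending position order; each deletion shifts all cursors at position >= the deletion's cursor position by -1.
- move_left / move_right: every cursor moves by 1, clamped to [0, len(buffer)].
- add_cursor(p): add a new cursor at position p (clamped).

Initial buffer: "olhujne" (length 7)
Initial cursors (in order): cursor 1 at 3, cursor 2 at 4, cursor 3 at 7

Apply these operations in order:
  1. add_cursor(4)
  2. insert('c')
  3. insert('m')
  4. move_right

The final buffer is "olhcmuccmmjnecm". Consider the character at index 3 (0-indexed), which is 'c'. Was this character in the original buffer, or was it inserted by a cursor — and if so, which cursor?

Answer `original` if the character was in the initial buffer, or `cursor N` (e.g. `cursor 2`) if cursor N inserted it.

After op 1 (add_cursor(4)): buffer="olhujne" (len 7), cursors c1@3 c2@4 c4@4 c3@7, authorship .......
After op 2 (insert('c')): buffer="olhcuccjnec" (len 11), cursors c1@4 c2@7 c4@7 c3@11, authorship ...1.24...3
After op 3 (insert('m')): buffer="olhcmuccmmjnecm" (len 15), cursors c1@5 c2@10 c4@10 c3@15, authorship ...11.2424...33
After op 4 (move_right): buffer="olhcmuccmmjnecm" (len 15), cursors c1@6 c2@11 c4@11 c3@15, authorship ...11.2424...33
Authorship (.=original, N=cursor N): . . . 1 1 . 2 4 2 4 . . . 3 3
Index 3: author = 1

Answer: cursor 1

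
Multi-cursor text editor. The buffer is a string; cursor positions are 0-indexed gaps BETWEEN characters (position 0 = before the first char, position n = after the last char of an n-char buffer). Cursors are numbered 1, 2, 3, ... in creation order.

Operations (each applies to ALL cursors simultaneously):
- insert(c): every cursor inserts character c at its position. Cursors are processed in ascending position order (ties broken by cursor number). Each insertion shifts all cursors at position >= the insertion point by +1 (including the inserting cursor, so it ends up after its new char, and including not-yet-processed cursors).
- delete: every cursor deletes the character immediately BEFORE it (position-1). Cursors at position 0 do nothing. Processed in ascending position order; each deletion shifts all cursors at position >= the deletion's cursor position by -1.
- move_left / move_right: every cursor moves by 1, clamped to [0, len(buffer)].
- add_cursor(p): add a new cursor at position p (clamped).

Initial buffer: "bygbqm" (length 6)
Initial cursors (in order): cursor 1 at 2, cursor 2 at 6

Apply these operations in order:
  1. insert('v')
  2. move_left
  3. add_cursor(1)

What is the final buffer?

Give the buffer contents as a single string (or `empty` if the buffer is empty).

After op 1 (insert('v')): buffer="byvgbqmv" (len 8), cursors c1@3 c2@8, authorship ..1....2
After op 2 (move_left): buffer="byvgbqmv" (len 8), cursors c1@2 c2@7, authorship ..1....2
After op 3 (add_cursor(1)): buffer="byvgbqmv" (len 8), cursors c3@1 c1@2 c2@7, authorship ..1....2

Answer: byvgbqmv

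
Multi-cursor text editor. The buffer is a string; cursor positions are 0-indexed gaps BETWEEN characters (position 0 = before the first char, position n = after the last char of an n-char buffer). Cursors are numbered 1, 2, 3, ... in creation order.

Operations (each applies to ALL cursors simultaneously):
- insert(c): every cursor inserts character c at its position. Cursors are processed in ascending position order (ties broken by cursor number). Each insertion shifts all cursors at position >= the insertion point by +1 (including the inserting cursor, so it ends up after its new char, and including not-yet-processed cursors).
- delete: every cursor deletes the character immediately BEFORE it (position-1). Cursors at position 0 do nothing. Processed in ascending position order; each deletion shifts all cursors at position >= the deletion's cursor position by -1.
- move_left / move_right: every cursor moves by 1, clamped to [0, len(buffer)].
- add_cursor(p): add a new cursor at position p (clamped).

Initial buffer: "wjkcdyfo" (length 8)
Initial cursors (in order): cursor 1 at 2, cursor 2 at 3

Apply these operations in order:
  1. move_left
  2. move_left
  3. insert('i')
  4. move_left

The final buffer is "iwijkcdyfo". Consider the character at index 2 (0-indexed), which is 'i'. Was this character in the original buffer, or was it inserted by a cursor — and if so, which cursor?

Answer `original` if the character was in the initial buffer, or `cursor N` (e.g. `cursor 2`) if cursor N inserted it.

After op 1 (move_left): buffer="wjkcdyfo" (len 8), cursors c1@1 c2@2, authorship ........
After op 2 (move_left): buffer="wjkcdyfo" (len 8), cursors c1@0 c2@1, authorship ........
After op 3 (insert('i')): buffer="iwijkcdyfo" (len 10), cursors c1@1 c2@3, authorship 1.2.......
After op 4 (move_left): buffer="iwijkcdyfo" (len 10), cursors c1@0 c2@2, authorship 1.2.......
Authorship (.=original, N=cursor N): 1 . 2 . . . . . . .
Index 2: author = 2

Answer: cursor 2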